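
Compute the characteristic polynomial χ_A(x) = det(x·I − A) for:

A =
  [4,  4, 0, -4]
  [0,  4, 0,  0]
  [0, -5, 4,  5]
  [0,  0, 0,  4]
x^4 - 16*x^3 + 96*x^2 - 256*x + 256

Expanding det(x·I − A) (e.g. by cofactor expansion or by noting that A is similar to its Jordan form J, which has the same characteristic polynomial as A) gives
  χ_A(x) = x^4 - 16*x^3 + 96*x^2 - 256*x + 256
which factors as (x - 4)^4. The eigenvalues (with algebraic multiplicities) are λ = 4 with multiplicity 4.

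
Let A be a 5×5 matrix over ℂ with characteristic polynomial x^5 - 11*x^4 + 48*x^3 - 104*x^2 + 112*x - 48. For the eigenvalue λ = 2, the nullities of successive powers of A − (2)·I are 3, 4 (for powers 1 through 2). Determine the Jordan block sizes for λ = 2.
Block sizes for λ = 2: [2, 1, 1]

From the dimensions of kernels of powers, the number of Jordan blocks of size at least j is d_j − d_{j−1} where d_j = dim ker(N^j) (with d_0 = 0). Computing the differences gives [3, 1].
The number of blocks of size exactly k is (#blocks of size ≥ k) − (#blocks of size ≥ k + 1), so the partition is: 2 block(s) of size 1, 1 block(s) of size 2.
In nonincreasing order the block sizes are [2, 1, 1].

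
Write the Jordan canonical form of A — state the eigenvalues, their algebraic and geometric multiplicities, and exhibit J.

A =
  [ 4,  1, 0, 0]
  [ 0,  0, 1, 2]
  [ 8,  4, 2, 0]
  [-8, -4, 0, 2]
J_3(2) ⊕ J_1(2)

The characteristic polynomial is
  det(x·I − A) = x^4 - 8*x^3 + 24*x^2 - 32*x + 16 = (x - 2)^4

Eigenvalues and multiplicities (the geometric multiplicity of λ is n − rank(A − λI), which equals the number of Jordan blocks for λ):
  λ = 2: algebraic multiplicity = 4, geometric multiplicity = 2

Determining the block sizes for each eigenvalue:
  λ = 2: with am = 4 and gm = 2, the partition is not yet determined (e.g. several partitions of 4 into 2 parts exist). Let N = A − (2)·I. Computing rank(N^1) = 2, rank(N^2) = 1, rank(N^3) = 0; the number of blocks of size ≥ j is rank(N^{j−1}) − rank(N^j), giving [2, 1, 1]. So we have 1 block(s) of size 3, 1 block(s) of size 1 → block sizes [3, 1]

Assembling the blocks gives a Jordan form
J =
  [2, 1, 0, 0]
  [0, 2, 1, 0]
  [0, 0, 2, 0]
  [0, 0, 0, 2]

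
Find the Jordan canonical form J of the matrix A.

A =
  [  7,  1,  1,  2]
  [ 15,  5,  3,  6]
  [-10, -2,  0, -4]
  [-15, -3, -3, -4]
J_2(2) ⊕ J_1(2) ⊕ J_1(2)

The characteristic polynomial is
  det(x·I − A) = x^4 - 8*x^3 + 24*x^2 - 32*x + 16 = (x - 2)^4

Eigenvalues and multiplicities (the geometric multiplicity of λ is n − rank(A − λI), which equals the number of Jordan blocks for λ):
  λ = 2: algebraic multiplicity = 4, geometric multiplicity = 3

Determining the block sizes for each eigenvalue:
  λ = 2: 3 blocks summing to 4 forces exactly one block of size 2 and the rest size 1 → block sizes [2, 1, 1]

Assembling the blocks gives a Jordan form
J =
  [2, 1, 0, 0]
  [0, 2, 0, 0]
  [0, 0, 2, 0]
  [0, 0, 0, 2]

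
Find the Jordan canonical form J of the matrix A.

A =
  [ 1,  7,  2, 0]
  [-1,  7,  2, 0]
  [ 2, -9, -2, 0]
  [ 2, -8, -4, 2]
J_3(2) ⊕ J_1(2)

The characteristic polynomial is
  det(x·I − A) = x^4 - 8*x^3 + 24*x^2 - 32*x + 16 = (x - 2)^4

Eigenvalues and multiplicities (the geometric multiplicity of λ is n − rank(A − λI), which equals the number of Jordan blocks for λ):
  λ = 2: algebraic multiplicity = 4, geometric multiplicity = 2

Determining the block sizes for each eigenvalue:
  λ = 2: with am = 4 and gm = 2, the partition is not yet determined (e.g. several partitions of 4 into 2 parts exist). Let N = A − (2)·I. Computing rank(N^1) = 2, rank(N^2) = 1, rank(N^3) = 0; the number of blocks of size ≥ j is rank(N^{j−1}) − rank(N^j), giving [2, 1, 1]. So we have 1 block(s) of size 3, 1 block(s) of size 1 → block sizes [3, 1]

Assembling the blocks gives a Jordan form
J =
  [2, 1, 0, 0]
  [0, 2, 1, 0]
  [0, 0, 2, 0]
  [0, 0, 0, 2]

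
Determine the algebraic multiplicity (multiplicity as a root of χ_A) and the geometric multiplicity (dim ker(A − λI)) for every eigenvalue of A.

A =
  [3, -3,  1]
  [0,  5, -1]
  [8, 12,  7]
λ = 5: alg = 3, geom = 1

Step 1 — factor the characteristic polynomial to read off the algebraic multiplicities:
  χ_A(x) = (x - 5)^3

Step 2 — compute geometric multiplicities via the rank-nullity identity g(λ) = n − rank(A − λI):
  rank(A − (5)·I) = 2, so dim ker(A − (5)·I) = n − 2 = 1

Summary:
  λ = 5: algebraic multiplicity = 3, geometric multiplicity = 1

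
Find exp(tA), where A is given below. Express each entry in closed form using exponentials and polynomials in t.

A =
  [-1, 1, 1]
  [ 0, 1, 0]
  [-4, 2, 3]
e^{tA} =
  [-2*t*exp(t) + exp(t), t*exp(t), t*exp(t)]
  [0, exp(t), 0]
  [-4*t*exp(t), 2*t*exp(t), 2*t*exp(t) + exp(t)]

Strategy: write A = P · J · P⁻¹ where J is a Jordan canonical form, so e^{tA} = P · e^{tJ} · P⁻¹, and e^{tJ} can be computed block-by-block.

A has Jordan form
J =
  [1, 1, 0]
  [0, 1, 0]
  [0, 0, 1]
(up to reordering of blocks).

Per-block formulas:
  For a 2×2 Jordan block J_2(1): exp(t · J_2(1)) = e^(1t)·(I + t·N), where N is the 2×2 nilpotent shift.
  For a 1×1 block at λ = 1: exp(t · [1]) = [e^(1t)].

After assembling e^{tJ} and conjugating by P, we get:

e^{tA} =
  [-2*t*exp(t) + exp(t), t*exp(t), t*exp(t)]
  [0, exp(t), 0]
  [-4*t*exp(t), 2*t*exp(t), 2*t*exp(t) + exp(t)]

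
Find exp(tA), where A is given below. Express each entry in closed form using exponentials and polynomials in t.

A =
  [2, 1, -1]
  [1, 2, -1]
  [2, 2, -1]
e^{tA} =
  [t*exp(t) + exp(t), t*exp(t), -t*exp(t)]
  [t*exp(t), t*exp(t) + exp(t), -t*exp(t)]
  [2*t*exp(t), 2*t*exp(t), -2*t*exp(t) + exp(t)]

Strategy: write A = P · J · P⁻¹ where J is a Jordan canonical form, so e^{tA} = P · e^{tJ} · P⁻¹, and e^{tJ} can be computed block-by-block.

A has Jordan form
J =
  [1, 1, 0]
  [0, 1, 0]
  [0, 0, 1]
(up to reordering of blocks).

Per-block formulas:
  For a 2×2 Jordan block J_2(1): exp(t · J_2(1)) = e^(1t)·(I + t·N), where N is the 2×2 nilpotent shift.
  For a 1×1 block at λ = 1: exp(t · [1]) = [e^(1t)].

After assembling e^{tJ} and conjugating by P, we get:

e^{tA} =
  [t*exp(t) + exp(t), t*exp(t), -t*exp(t)]
  [t*exp(t), t*exp(t) + exp(t), -t*exp(t)]
  [2*t*exp(t), 2*t*exp(t), -2*t*exp(t) + exp(t)]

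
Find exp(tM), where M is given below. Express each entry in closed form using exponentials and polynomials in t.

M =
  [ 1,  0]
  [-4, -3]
e^{tM} =
  [exp(t), 0]
  [-exp(t) + exp(-3*t), exp(-3*t)]

Strategy: write M = P · J · P⁻¹ where J is a Jordan canonical form, so e^{tM} = P · e^{tJ} · P⁻¹, and e^{tJ} can be computed block-by-block.

M has Jordan form
J =
  [-3, 0]
  [ 0, 1]
(up to reordering of blocks).

Per-block formulas:
  For a 1×1 block at λ = -3: exp(t · [-3]) = [e^(-3t)].
  For a 1×1 block at λ = 1: exp(t · [1]) = [e^(1t)].

After assembling e^{tJ} and conjugating by P, we get:

e^{tM} =
  [exp(t), 0]
  [-exp(t) + exp(-3*t), exp(-3*t)]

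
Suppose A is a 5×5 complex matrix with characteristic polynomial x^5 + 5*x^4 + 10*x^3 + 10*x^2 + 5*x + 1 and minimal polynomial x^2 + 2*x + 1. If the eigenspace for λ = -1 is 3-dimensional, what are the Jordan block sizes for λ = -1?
Block sizes for λ = -1: [2, 2, 1]

Step 1 — from the characteristic polynomial, algebraic multiplicity of λ = -1 is 5. From dim ker(A − (-1)·I) = 3, there are exactly 3 Jordan blocks for λ = -1.
Step 2 — from the minimal polynomial, the factor (x + 1)^2 tells us the largest block for λ = -1 has size 2.
Step 3 — with total size 5, 3 blocks, and largest block 2, the block sizes (in nonincreasing order) are [2, 2, 1].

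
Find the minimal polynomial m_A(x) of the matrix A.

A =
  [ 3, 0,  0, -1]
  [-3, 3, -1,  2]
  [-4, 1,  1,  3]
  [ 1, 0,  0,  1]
x^2 - 4*x + 4

The characteristic polynomial is χ_A(x) = (x - 2)^4, so the eigenvalues are known. The minimal polynomial is
  m_A(x) = Π_λ (x − λ)^{k_λ}
where k_λ is the size of the *largest* Jordan block for λ (equivalently, the smallest k with (A − λI)^k v = 0 for every generalised eigenvector v of λ).

  λ = 2: largest Jordan block has size 2, contributing (x − 2)^2

So m_A(x) = (x - 2)^2 = x^2 - 4*x + 4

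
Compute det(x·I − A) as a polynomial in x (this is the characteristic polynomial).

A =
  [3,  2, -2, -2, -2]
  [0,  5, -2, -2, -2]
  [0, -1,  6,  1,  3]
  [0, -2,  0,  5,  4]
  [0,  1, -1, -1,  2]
x^5 - 21*x^4 + 174*x^3 - 710*x^2 + 1425*x - 1125

Expanding det(x·I − A) (e.g. by cofactor expansion or by noting that A is similar to its Jordan form J, which has the same characteristic polynomial as A) gives
  χ_A(x) = x^5 - 21*x^4 + 174*x^3 - 710*x^2 + 1425*x - 1125
which factors as (x - 5)^3*(x - 3)^2. The eigenvalues (with algebraic multiplicities) are λ = 3 with multiplicity 2, λ = 5 with multiplicity 3.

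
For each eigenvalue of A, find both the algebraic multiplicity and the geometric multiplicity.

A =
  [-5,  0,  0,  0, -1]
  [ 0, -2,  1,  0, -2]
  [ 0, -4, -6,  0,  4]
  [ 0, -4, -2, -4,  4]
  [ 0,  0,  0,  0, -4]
λ = -5: alg = 1, geom = 1; λ = -4: alg = 4, geom = 3

Step 1 — factor the characteristic polynomial to read off the algebraic multiplicities:
  χ_A(x) = (x + 4)^4*(x + 5)

Step 2 — compute geometric multiplicities via the rank-nullity identity g(λ) = n − rank(A − λI):
  rank(A − (-5)·I) = 4, so dim ker(A − (-5)·I) = n − 4 = 1
  rank(A − (-4)·I) = 2, so dim ker(A − (-4)·I) = n − 2 = 3

Summary:
  λ = -5: algebraic multiplicity = 1, geometric multiplicity = 1
  λ = -4: algebraic multiplicity = 4, geometric multiplicity = 3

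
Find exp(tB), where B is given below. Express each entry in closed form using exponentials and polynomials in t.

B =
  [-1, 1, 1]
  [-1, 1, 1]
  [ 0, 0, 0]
e^{tB} =
  [1 - t, t, t]
  [-t, t + 1, t]
  [0, 0, 1]

Strategy: write B = P · J · P⁻¹ where J is a Jordan canonical form, so e^{tB} = P · e^{tJ} · P⁻¹, and e^{tJ} can be computed block-by-block.

B has Jordan form
J =
  [0, 1, 0]
  [0, 0, 0]
  [0, 0, 0]
(up to reordering of blocks).

Per-block formulas:
  For a 1×1 block at λ = 0: exp(t · [0]) = [e^(0t)].
  For a 2×2 Jordan block J_2(0): exp(t · J_2(0)) = e^(0t)·(I + t·N), where N is the 2×2 nilpotent shift.

After assembling e^{tJ} and conjugating by P, we get:

e^{tB} =
  [1 - t, t, t]
  [-t, t + 1, t]
  [0, 0, 1]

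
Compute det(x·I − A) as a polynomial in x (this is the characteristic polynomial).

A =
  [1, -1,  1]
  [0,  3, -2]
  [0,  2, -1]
x^3 - 3*x^2 + 3*x - 1

Expanding det(x·I − A) (e.g. by cofactor expansion or by noting that A is similar to its Jordan form J, which has the same characteristic polynomial as A) gives
  χ_A(x) = x^3 - 3*x^2 + 3*x - 1
which factors as (x - 1)^3. The eigenvalues (with algebraic multiplicities) are λ = 1 with multiplicity 3.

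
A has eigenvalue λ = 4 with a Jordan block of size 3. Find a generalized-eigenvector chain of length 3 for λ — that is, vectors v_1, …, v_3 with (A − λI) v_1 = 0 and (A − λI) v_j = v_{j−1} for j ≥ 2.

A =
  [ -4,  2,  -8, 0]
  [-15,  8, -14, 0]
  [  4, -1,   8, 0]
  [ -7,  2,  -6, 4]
A Jordan chain for λ = 4 of length 3:
v_1 = (2, 4, -1, 2)ᵀ
v_2 = (-8, -15, 4, -7)ᵀ
v_3 = (1, 0, 0, 0)ᵀ

Let N = A − (4)·I. We want v_3 with N^3 v_3 = 0 but N^2 v_3 ≠ 0; then v_{j-1} := N · v_j for j = 3, …, 2.

Pick v_3 = (1, 0, 0, 0)ᵀ.
Then v_2 = N · v_3 = (-8, -15, 4, -7)ᵀ.
Then v_1 = N · v_2 = (2, 4, -1, 2)ᵀ.

Sanity check: (A − (4)·I) v_1 = (0, 0, 0, 0)ᵀ = 0. ✓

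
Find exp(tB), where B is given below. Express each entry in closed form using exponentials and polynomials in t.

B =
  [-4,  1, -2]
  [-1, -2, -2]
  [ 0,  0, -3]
e^{tB} =
  [-t*exp(-3*t) + exp(-3*t), t*exp(-3*t), -2*t*exp(-3*t)]
  [-t*exp(-3*t), t*exp(-3*t) + exp(-3*t), -2*t*exp(-3*t)]
  [0, 0, exp(-3*t)]

Strategy: write B = P · J · P⁻¹ where J is a Jordan canonical form, so e^{tB} = P · e^{tJ} · P⁻¹, and e^{tJ} can be computed block-by-block.

B has Jordan form
J =
  [-3,  1,  0]
  [ 0, -3,  0]
  [ 0,  0, -3]
(up to reordering of blocks).

Per-block formulas:
  For a 1×1 block at λ = -3: exp(t · [-3]) = [e^(-3t)].
  For a 2×2 Jordan block J_2(-3): exp(t · J_2(-3)) = e^(-3t)·(I + t·N), where N is the 2×2 nilpotent shift.

After assembling e^{tJ} and conjugating by P, we get:

e^{tB} =
  [-t*exp(-3*t) + exp(-3*t), t*exp(-3*t), -2*t*exp(-3*t)]
  [-t*exp(-3*t), t*exp(-3*t) + exp(-3*t), -2*t*exp(-3*t)]
  [0, 0, exp(-3*t)]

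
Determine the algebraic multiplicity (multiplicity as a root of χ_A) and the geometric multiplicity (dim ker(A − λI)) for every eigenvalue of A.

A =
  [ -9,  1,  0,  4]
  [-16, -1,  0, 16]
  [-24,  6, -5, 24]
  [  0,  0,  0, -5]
λ = -5: alg = 4, geom = 3

Step 1 — factor the characteristic polynomial to read off the algebraic multiplicities:
  χ_A(x) = (x + 5)^4

Step 2 — compute geometric multiplicities via the rank-nullity identity g(λ) = n − rank(A − λI):
  rank(A − (-5)·I) = 1, so dim ker(A − (-5)·I) = n − 1 = 3

Summary:
  λ = -5: algebraic multiplicity = 4, geometric multiplicity = 3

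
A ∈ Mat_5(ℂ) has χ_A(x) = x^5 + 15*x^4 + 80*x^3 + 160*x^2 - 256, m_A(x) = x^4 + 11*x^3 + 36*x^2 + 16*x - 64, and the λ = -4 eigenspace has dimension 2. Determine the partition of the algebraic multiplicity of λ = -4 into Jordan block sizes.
Block sizes for λ = -4: [3, 1]

Step 1 — from the characteristic polynomial, algebraic multiplicity of λ = -4 is 4. From dim ker(A − (-4)·I) = 2, there are exactly 2 Jordan blocks for λ = -4.
Step 2 — from the minimal polynomial, the factor (x + 4)^3 tells us the largest block for λ = -4 has size 3.
Step 3 — with total size 4, 2 blocks, and largest block 3, the block sizes (in nonincreasing order) are [3, 1].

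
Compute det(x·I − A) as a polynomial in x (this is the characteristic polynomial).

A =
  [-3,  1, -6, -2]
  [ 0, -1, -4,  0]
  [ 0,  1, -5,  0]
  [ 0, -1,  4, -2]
x^4 + 11*x^3 + 45*x^2 + 81*x + 54

Expanding det(x·I − A) (e.g. by cofactor expansion or by noting that A is similar to its Jordan form J, which has the same characteristic polynomial as A) gives
  χ_A(x) = x^4 + 11*x^3 + 45*x^2 + 81*x + 54
which factors as (x + 2)*(x + 3)^3. The eigenvalues (with algebraic multiplicities) are λ = -3 with multiplicity 3, λ = -2 with multiplicity 1.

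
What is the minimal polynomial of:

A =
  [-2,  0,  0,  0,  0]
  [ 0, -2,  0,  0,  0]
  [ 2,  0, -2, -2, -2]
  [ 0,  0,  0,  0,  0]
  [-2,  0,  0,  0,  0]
x^2 + 2*x

The characteristic polynomial is χ_A(x) = x^2*(x + 2)^3, so the eigenvalues are known. The minimal polynomial is
  m_A(x) = Π_λ (x − λ)^{k_λ}
where k_λ is the size of the *largest* Jordan block for λ (equivalently, the smallest k with (A − λI)^k v = 0 for every generalised eigenvector v of λ).

  λ = -2: largest Jordan block has size 1, contributing (x + 2)
  λ = 0: largest Jordan block has size 1, contributing (x − 0)

So m_A(x) = x*(x + 2) = x^2 + 2*x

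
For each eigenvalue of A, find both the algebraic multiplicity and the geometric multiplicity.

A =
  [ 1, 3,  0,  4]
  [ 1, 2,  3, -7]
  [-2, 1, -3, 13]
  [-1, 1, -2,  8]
λ = 2: alg = 4, geom = 2

Step 1 — factor the characteristic polynomial to read off the algebraic multiplicities:
  χ_A(x) = (x - 2)^4

Step 2 — compute geometric multiplicities via the rank-nullity identity g(λ) = n − rank(A − λI):
  rank(A − (2)·I) = 2, so dim ker(A − (2)·I) = n − 2 = 2

Summary:
  λ = 2: algebraic multiplicity = 4, geometric multiplicity = 2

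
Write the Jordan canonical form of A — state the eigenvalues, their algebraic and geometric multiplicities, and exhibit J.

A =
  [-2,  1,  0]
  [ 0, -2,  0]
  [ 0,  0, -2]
J_2(-2) ⊕ J_1(-2)

The characteristic polynomial is
  det(x·I − A) = x^3 + 6*x^2 + 12*x + 8 = (x + 2)^3

Eigenvalues and multiplicities (the geometric multiplicity of λ is n − rank(A − λI), which equals the number of Jordan blocks for λ):
  λ = -2: algebraic multiplicity = 3, geometric multiplicity = 2

Determining the block sizes for each eigenvalue:
  λ = -2: 2 blocks summing to 3 forces exactly one block of size 2 and the rest size 1 → block sizes [2, 1]

Assembling the blocks gives a Jordan form
J =
  [-2,  1,  0]
  [ 0, -2,  0]
  [ 0,  0, -2]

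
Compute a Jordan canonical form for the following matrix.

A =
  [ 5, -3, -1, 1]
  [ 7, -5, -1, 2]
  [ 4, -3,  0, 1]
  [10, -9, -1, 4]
J_3(1) ⊕ J_1(1)

The characteristic polynomial is
  det(x·I − A) = x^4 - 4*x^3 + 6*x^2 - 4*x + 1 = (x - 1)^4

Eigenvalues and multiplicities (the geometric multiplicity of λ is n − rank(A − λI), which equals the number of Jordan blocks for λ):
  λ = 1: algebraic multiplicity = 4, geometric multiplicity = 2

Determining the block sizes for each eigenvalue:
  λ = 1: with am = 4 and gm = 2, the partition is not yet determined (e.g. several partitions of 4 into 2 parts exist). Let N = A − (1)·I. Computing rank(N^1) = 2, rank(N^2) = 1, rank(N^3) = 0; the number of blocks of size ≥ j is rank(N^{j−1}) − rank(N^j), giving [2, 1, 1]. So we have 1 block(s) of size 3, 1 block(s) of size 1 → block sizes [3, 1]

Assembling the blocks gives a Jordan form
J =
  [1, 1, 0, 0]
  [0, 1, 1, 0]
  [0, 0, 1, 0]
  [0, 0, 0, 1]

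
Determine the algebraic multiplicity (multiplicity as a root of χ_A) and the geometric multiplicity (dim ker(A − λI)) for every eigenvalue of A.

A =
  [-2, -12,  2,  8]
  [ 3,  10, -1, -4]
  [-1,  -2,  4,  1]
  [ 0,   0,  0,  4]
λ = 4: alg = 4, geom = 2

Step 1 — factor the characteristic polynomial to read off the algebraic multiplicities:
  χ_A(x) = (x - 4)^4

Step 2 — compute geometric multiplicities via the rank-nullity identity g(λ) = n − rank(A − λI):
  rank(A − (4)·I) = 2, so dim ker(A − (4)·I) = n − 2 = 2

Summary:
  λ = 4: algebraic multiplicity = 4, geometric multiplicity = 2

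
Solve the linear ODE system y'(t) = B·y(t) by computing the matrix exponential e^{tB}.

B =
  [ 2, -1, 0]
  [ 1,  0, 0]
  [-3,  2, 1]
e^{tB} =
  [t*exp(t) + exp(t), -t*exp(t), 0]
  [t*exp(t), -t*exp(t) + exp(t), 0]
  [-t^2*exp(t)/2 - 3*t*exp(t), t^2*exp(t)/2 + 2*t*exp(t), exp(t)]

Strategy: write B = P · J · P⁻¹ where J is a Jordan canonical form, so e^{tB} = P · e^{tJ} · P⁻¹, and e^{tJ} can be computed block-by-block.

B has Jordan form
J =
  [1, 1, 0]
  [0, 1, 1]
  [0, 0, 1]
(up to reordering of blocks).

Per-block formulas:
  For a 3×3 Jordan block J_3(1): exp(t · J_3(1)) = e^(1t)·(I + t·N + (t^2/2)·N^2), where N is the 3×3 nilpotent shift.

After assembling e^{tJ} and conjugating by P, we get:

e^{tB} =
  [t*exp(t) + exp(t), -t*exp(t), 0]
  [t*exp(t), -t*exp(t) + exp(t), 0]
  [-t^2*exp(t)/2 - 3*t*exp(t), t^2*exp(t)/2 + 2*t*exp(t), exp(t)]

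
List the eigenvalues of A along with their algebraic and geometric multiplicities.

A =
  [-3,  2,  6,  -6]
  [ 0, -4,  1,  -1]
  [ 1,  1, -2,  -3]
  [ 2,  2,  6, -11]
λ = -5: alg = 4, geom = 2

Step 1 — factor the characteristic polynomial to read off the algebraic multiplicities:
  χ_A(x) = (x + 5)^4

Step 2 — compute geometric multiplicities via the rank-nullity identity g(λ) = n − rank(A − λI):
  rank(A − (-5)·I) = 2, so dim ker(A − (-5)·I) = n − 2 = 2

Summary:
  λ = -5: algebraic multiplicity = 4, geometric multiplicity = 2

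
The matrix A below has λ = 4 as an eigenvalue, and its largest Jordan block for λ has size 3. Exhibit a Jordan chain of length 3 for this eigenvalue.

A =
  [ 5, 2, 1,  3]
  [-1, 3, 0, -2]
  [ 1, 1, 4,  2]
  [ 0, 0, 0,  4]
A Jordan chain for λ = 4 of length 3:
v_1 = (1, -1, 1, 0)ᵀ
v_2 = (2, -1, 1, 0)ᵀ
v_3 = (0, 1, 0, 0)ᵀ

Let N = A − (4)·I. We want v_3 with N^3 v_3 = 0 but N^2 v_3 ≠ 0; then v_{j-1} := N · v_j for j = 3, …, 2.

Pick v_3 = (0, 1, 0, 0)ᵀ.
Then v_2 = N · v_3 = (2, -1, 1, 0)ᵀ.
Then v_1 = N · v_2 = (1, -1, 1, 0)ᵀ.

Sanity check: (A − (4)·I) v_1 = (0, 0, 0, 0)ᵀ = 0. ✓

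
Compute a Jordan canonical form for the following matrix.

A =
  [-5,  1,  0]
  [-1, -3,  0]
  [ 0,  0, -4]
J_2(-4) ⊕ J_1(-4)

The characteristic polynomial is
  det(x·I − A) = x^3 + 12*x^2 + 48*x + 64 = (x + 4)^3

Eigenvalues and multiplicities (the geometric multiplicity of λ is n − rank(A − λI), which equals the number of Jordan blocks for λ):
  λ = -4: algebraic multiplicity = 3, geometric multiplicity = 2

Determining the block sizes for each eigenvalue:
  λ = -4: 2 blocks summing to 3 forces exactly one block of size 2 and the rest size 1 → block sizes [2, 1]

Assembling the blocks gives a Jordan form
J =
  [-4,  1,  0]
  [ 0, -4,  0]
  [ 0,  0, -4]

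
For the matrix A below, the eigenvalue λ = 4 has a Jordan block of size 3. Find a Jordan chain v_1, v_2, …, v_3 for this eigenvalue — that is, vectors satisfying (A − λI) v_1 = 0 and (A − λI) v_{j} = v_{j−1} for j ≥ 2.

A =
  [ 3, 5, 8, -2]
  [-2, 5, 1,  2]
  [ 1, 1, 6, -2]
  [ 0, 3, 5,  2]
A Jordan chain for λ = 4 of length 3:
v_1 = (-1, 1, -1, -1)ᵀ
v_2 = (-1, -2, 1, 0)ᵀ
v_3 = (1, 0, 0, 0)ᵀ

Let N = A − (4)·I. We want v_3 with N^3 v_3 = 0 but N^2 v_3 ≠ 0; then v_{j-1} := N · v_j for j = 3, …, 2.

Pick v_3 = (1, 0, 0, 0)ᵀ.
Then v_2 = N · v_3 = (-1, -2, 1, 0)ᵀ.
Then v_1 = N · v_2 = (-1, 1, -1, -1)ᵀ.

Sanity check: (A − (4)·I) v_1 = (0, 0, 0, 0)ᵀ = 0. ✓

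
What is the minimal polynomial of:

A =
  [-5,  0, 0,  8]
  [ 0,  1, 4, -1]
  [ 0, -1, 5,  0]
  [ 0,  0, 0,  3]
x^4 - 4*x^3 - 18*x^2 + 108*x - 135

The characteristic polynomial is χ_A(x) = (x - 3)^3*(x + 5), so the eigenvalues are known. The minimal polynomial is
  m_A(x) = Π_λ (x − λ)^{k_λ}
where k_λ is the size of the *largest* Jordan block for λ (equivalently, the smallest k with (A − λI)^k v = 0 for every generalised eigenvector v of λ).

  λ = -5: largest Jordan block has size 1, contributing (x + 5)
  λ = 3: largest Jordan block has size 3, contributing (x − 3)^3

So m_A(x) = (x - 3)^3*(x + 5) = x^4 - 4*x^3 - 18*x^2 + 108*x - 135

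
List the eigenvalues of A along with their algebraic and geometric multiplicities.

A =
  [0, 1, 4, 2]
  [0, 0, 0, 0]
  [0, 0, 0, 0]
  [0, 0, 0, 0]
λ = 0: alg = 4, geom = 3

Step 1 — factor the characteristic polynomial to read off the algebraic multiplicities:
  χ_A(x) = x^4

Step 2 — compute geometric multiplicities via the rank-nullity identity g(λ) = n − rank(A − λI):
  rank(A − (0)·I) = 1, so dim ker(A − (0)·I) = n − 1 = 3

Summary:
  λ = 0: algebraic multiplicity = 4, geometric multiplicity = 3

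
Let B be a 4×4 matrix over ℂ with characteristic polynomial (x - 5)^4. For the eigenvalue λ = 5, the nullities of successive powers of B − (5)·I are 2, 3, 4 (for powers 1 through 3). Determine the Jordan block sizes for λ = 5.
Block sizes for λ = 5: [3, 1]

From the dimensions of kernels of powers, the number of Jordan blocks of size at least j is d_j − d_{j−1} where d_j = dim ker(N^j) (with d_0 = 0). Computing the differences gives [2, 1, 1].
The number of blocks of size exactly k is (#blocks of size ≥ k) − (#blocks of size ≥ k + 1), so the partition is: 1 block(s) of size 1, 1 block(s) of size 3.
In nonincreasing order the block sizes are [3, 1].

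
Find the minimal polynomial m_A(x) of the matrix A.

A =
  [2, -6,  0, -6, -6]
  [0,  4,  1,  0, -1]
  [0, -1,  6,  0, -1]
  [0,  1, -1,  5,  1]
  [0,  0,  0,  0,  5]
x^3 - 12*x^2 + 45*x - 50

The characteristic polynomial is χ_A(x) = (x - 5)^4*(x - 2), so the eigenvalues are known. The minimal polynomial is
  m_A(x) = Π_λ (x − λ)^{k_λ}
where k_λ is the size of the *largest* Jordan block for λ (equivalently, the smallest k with (A − λI)^k v = 0 for every generalised eigenvector v of λ).

  λ = 2: largest Jordan block has size 1, contributing (x − 2)
  λ = 5: largest Jordan block has size 2, contributing (x − 5)^2

So m_A(x) = (x - 5)^2*(x - 2) = x^3 - 12*x^2 + 45*x - 50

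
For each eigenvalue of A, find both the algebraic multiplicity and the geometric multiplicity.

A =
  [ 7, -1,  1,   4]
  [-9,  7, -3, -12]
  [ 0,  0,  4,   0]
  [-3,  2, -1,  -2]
λ = 4: alg = 4, geom = 2

Step 1 — factor the characteristic polynomial to read off the algebraic multiplicities:
  χ_A(x) = (x - 4)^4

Step 2 — compute geometric multiplicities via the rank-nullity identity g(λ) = n − rank(A − λI):
  rank(A − (4)·I) = 2, so dim ker(A − (4)·I) = n − 2 = 2

Summary:
  λ = 4: algebraic multiplicity = 4, geometric multiplicity = 2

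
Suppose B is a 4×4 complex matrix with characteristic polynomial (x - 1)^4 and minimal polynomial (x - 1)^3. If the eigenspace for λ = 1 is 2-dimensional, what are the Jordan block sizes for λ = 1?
Block sizes for λ = 1: [3, 1]

Step 1 — from the characteristic polynomial, algebraic multiplicity of λ = 1 is 4. From dim ker(B − (1)·I) = 2, there are exactly 2 Jordan blocks for λ = 1.
Step 2 — from the minimal polynomial, the factor (x − 1)^3 tells us the largest block for λ = 1 has size 3.
Step 3 — with total size 4, 2 blocks, and largest block 3, the block sizes (in nonincreasing order) are [3, 1].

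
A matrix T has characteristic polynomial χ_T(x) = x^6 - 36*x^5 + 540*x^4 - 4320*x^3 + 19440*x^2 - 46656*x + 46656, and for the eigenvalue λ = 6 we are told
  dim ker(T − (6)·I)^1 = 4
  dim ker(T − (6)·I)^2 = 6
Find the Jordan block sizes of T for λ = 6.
Block sizes for λ = 6: [2, 2, 1, 1]

From the dimensions of kernels of powers, the number of Jordan blocks of size at least j is d_j − d_{j−1} where d_j = dim ker(N^j) (with d_0 = 0). Computing the differences gives [4, 2].
The number of blocks of size exactly k is (#blocks of size ≥ k) − (#blocks of size ≥ k + 1), so the partition is: 2 block(s) of size 1, 2 block(s) of size 2.
In nonincreasing order the block sizes are [2, 2, 1, 1].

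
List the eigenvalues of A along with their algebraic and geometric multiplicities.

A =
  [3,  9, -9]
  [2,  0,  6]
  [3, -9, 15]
λ = 6: alg = 3, geom = 2

Step 1 — factor the characteristic polynomial to read off the algebraic multiplicities:
  χ_A(x) = (x - 6)^3

Step 2 — compute geometric multiplicities via the rank-nullity identity g(λ) = n − rank(A − λI):
  rank(A − (6)·I) = 1, so dim ker(A − (6)·I) = n − 1 = 2

Summary:
  λ = 6: algebraic multiplicity = 3, geometric multiplicity = 2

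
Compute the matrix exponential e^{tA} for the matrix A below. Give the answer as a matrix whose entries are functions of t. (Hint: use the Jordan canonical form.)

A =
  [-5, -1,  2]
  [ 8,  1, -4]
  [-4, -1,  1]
e^{tA} =
  [-4*t*exp(-t) + exp(-t), -t*exp(-t), 2*t*exp(-t)]
  [8*t*exp(-t), 2*t*exp(-t) + exp(-t), -4*t*exp(-t)]
  [-4*t*exp(-t), -t*exp(-t), 2*t*exp(-t) + exp(-t)]

Strategy: write A = P · J · P⁻¹ where J is a Jordan canonical form, so e^{tA} = P · e^{tJ} · P⁻¹, and e^{tJ} can be computed block-by-block.

A has Jordan form
J =
  [-1,  1,  0]
  [ 0, -1,  0]
  [ 0,  0, -1]
(up to reordering of blocks).

Per-block formulas:
  For a 2×2 Jordan block J_2(-1): exp(t · J_2(-1)) = e^(-1t)·(I + t·N), where N is the 2×2 nilpotent shift.
  For a 1×1 block at λ = -1: exp(t · [-1]) = [e^(-1t)].

After assembling e^{tJ} and conjugating by P, we get:

e^{tA} =
  [-4*t*exp(-t) + exp(-t), -t*exp(-t), 2*t*exp(-t)]
  [8*t*exp(-t), 2*t*exp(-t) + exp(-t), -4*t*exp(-t)]
  [-4*t*exp(-t), -t*exp(-t), 2*t*exp(-t) + exp(-t)]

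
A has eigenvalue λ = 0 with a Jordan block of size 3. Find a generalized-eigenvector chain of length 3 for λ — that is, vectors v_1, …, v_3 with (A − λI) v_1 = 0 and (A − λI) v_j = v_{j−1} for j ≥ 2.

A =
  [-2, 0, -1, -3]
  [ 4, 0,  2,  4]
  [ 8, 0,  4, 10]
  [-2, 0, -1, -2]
A Jordan chain for λ = 0 of length 3:
v_1 = (2, 0, -4, 0)ᵀ
v_2 = (-2, 4, 8, -2)ᵀ
v_3 = (1, 0, 0, 0)ᵀ

Let N = A − (0)·I. We want v_3 with N^3 v_3 = 0 but N^2 v_3 ≠ 0; then v_{j-1} := N · v_j for j = 3, …, 2.

Pick v_3 = (1, 0, 0, 0)ᵀ.
Then v_2 = N · v_3 = (-2, 4, 8, -2)ᵀ.
Then v_1 = N · v_2 = (2, 0, -4, 0)ᵀ.

Sanity check: (A − (0)·I) v_1 = (0, 0, 0, 0)ᵀ = 0. ✓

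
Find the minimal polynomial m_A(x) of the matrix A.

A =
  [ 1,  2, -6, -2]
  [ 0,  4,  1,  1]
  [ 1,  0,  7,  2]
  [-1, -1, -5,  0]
x^2 - 6*x + 9

The characteristic polynomial is χ_A(x) = (x - 3)^4, so the eigenvalues are known. The minimal polynomial is
  m_A(x) = Π_λ (x − λ)^{k_λ}
where k_λ is the size of the *largest* Jordan block for λ (equivalently, the smallest k with (A − λI)^k v = 0 for every generalised eigenvector v of λ).

  λ = 3: largest Jordan block has size 2, contributing (x − 3)^2

So m_A(x) = (x - 3)^2 = x^2 - 6*x + 9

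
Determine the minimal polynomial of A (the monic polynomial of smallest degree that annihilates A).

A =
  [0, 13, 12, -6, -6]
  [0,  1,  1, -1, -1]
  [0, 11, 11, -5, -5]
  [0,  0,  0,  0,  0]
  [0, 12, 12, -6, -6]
x^4 - 6*x^3

The characteristic polynomial is χ_A(x) = x^4*(x - 6), so the eigenvalues are known. The minimal polynomial is
  m_A(x) = Π_λ (x − λ)^{k_λ}
where k_λ is the size of the *largest* Jordan block for λ (equivalently, the smallest k with (A − λI)^k v = 0 for every generalised eigenvector v of λ).

  λ = 0: largest Jordan block has size 3, contributing (x − 0)^3
  λ = 6: largest Jordan block has size 1, contributing (x − 6)

So m_A(x) = x^3*(x - 6) = x^4 - 6*x^3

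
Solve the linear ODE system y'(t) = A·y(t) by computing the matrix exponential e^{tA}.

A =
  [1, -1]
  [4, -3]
e^{tA} =
  [2*t*exp(-t) + exp(-t), -t*exp(-t)]
  [4*t*exp(-t), -2*t*exp(-t) + exp(-t)]

Strategy: write A = P · J · P⁻¹ where J is a Jordan canonical form, so e^{tA} = P · e^{tJ} · P⁻¹, and e^{tJ} can be computed block-by-block.

A has Jordan form
J =
  [-1,  1]
  [ 0, -1]
(up to reordering of blocks).

Per-block formulas:
  For a 2×2 Jordan block J_2(-1): exp(t · J_2(-1)) = e^(-1t)·(I + t·N), where N is the 2×2 nilpotent shift.

After assembling e^{tJ} and conjugating by P, we get:

e^{tA} =
  [2*t*exp(-t) + exp(-t), -t*exp(-t)]
  [4*t*exp(-t), -2*t*exp(-t) + exp(-t)]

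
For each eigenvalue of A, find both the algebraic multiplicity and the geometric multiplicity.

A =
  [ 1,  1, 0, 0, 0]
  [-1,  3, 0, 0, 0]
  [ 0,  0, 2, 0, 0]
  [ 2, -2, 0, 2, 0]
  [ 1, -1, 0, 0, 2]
λ = 2: alg = 5, geom = 4

Step 1 — factor the characteristic polynomial to read off the algebraic multiplicities:
  χ_A(x) = (x - 2)^5

Step 2 — compute geometric multiplicities via the rank-nullity identity g(λ) = n − rank(A − λI):
  rank(A − (2)·I) = 1, so dim ker(A − (2)·I) = n − 1 = 4

Summary:
  λ = 2: algebraic multiplicity = 5, geometric multiplicity = 4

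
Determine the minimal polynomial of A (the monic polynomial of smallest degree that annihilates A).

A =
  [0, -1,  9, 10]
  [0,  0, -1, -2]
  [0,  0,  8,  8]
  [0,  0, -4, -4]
x^4 - 4*x^3

The characteristic polynomial is χ_A(x) = x^3*(x - 4), so the eigenvalues are known. The minimal polynomial is
  m_A(x) = Π_λ (x − λ)^{k_λ}
where k_λ is the size of the *largest* Jordan block for λ (equivalently, the smallest k with (A − λI)^k v = 0 for every generalised eigenvector v of λ).

  λ = 0: largest Jordan block has size 3, contributing (x − 0)^3
  λ = 4: largest Jordan block has size 1, contributing (x − 4)

So m_A(x) = x^3*(x - 4) = x^4 - 4*x^3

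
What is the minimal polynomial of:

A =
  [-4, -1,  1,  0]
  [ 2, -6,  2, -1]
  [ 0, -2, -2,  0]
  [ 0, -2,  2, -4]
x^3 + 12*x^2 + 48*x + 64

The characteristic polynomial is χ_A(x) = (x + 4)^4, so the eigenvalues are known. The minimal polynomial is
  m_A(x) = Π_λ (x − λ)^{k_λ}
where k_λ is the size of the *largest* Jordan block for λ (equivalently, the smallest k with (A − λI)^k v = 0 for every generalised eigenvector v of λ).

  λ = -4: largest Jordan block has size 3, contributing (x + 4)^3

So m_A(x) = (x + 4)^3 = x^3 + 12*x^2 + 48*x + 64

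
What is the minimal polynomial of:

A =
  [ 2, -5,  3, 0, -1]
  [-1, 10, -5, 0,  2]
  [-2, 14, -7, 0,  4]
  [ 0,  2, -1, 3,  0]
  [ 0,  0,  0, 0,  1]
x^5 - 9*x^4 + 30*x^3 - 46*x^2 + 33*x - 9

The characteristic polynomial is χ_A(x) = (x - 3)^2*(x - 1)^3, so the eigenvalues are known. The minimal polynomial is
  m_A(x) = Π_λ (x − λ)^{k_λ}
where k_λ is the size of the *largest* Jordan block for λ (equivalently, the smallest k with (A − λI)^k v = 0 for every generalised eigenvector v of λ).

  λ = 1: largest Jordan block has size 3, contributing (x − 1)^3
  λ = 3: largest Jordan block has size 2, contributing (x − 3)^2

So m_A(x) = (x - 3)^2*(x - 1)^3 = x^5 - 9*x^4 + 30*x^3 - 46*x^2 + 33*x - 9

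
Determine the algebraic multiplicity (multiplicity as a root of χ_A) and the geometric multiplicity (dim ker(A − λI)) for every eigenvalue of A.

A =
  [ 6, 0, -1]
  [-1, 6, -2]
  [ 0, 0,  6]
λ = 6: alg = 3, geom = 1

Step 1 — factor the characteristic polynomial to read off the algebraic multiplicities:
  χ_A(x) = (x - 6)^3

Step 2 — compute geometric multiplicities via the rank-nullity identity g(λ) = n − rank(A − λI):
  rank(A − (6)·I) = 2, so dim ker(A − (6)·I) = n − 2 = 1

Summary:
  λ = 6: algebraic multiplicity = 3, geometric multiplicity = 1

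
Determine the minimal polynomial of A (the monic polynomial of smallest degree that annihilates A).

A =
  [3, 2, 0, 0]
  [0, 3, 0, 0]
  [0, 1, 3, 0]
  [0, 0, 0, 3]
x^2 - 6*x + 9

The characteristic polynomial is χ_A(x) = (x - 3)^4, so the eigenvalues are known. The minimal polynomial is
  m_A(x) = Π_λ (x − λ)^{k_λ}
where k_λ is the size of the *largest* Jordan block for λ (equivalently, the smallest k with (A − λI)^k v = 0 for every generalised eigenvector v of λ).

  λ = 3: largest Jordan block has size 2, contributing (x − 3)^2

So m_A(x) = (x - 3)^2 = x^2 - 6*x + 9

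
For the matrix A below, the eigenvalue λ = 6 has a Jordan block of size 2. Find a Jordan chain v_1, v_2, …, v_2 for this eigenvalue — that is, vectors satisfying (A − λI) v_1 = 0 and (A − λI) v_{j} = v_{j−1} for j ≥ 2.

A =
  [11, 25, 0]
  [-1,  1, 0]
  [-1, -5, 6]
A Jordan chain for λ = 6 of length 2:
v_1 = (5, -1, -1)ᵀ
v_2 = (1, 0, 0)ᵀ

Let N = A − (6)·I. We want v_2 with N^2 v_2 = 0 but N^1 v_2 ≠ 0; then v_{j-1} := N · v_j for j = 2, …, 2.

Pick v_2 = (1, 0, 0)ᵀ.
Then v_1 = N · v_2 = (5, -1, -1)ᵀ.

Sanity check: (A − (6)·I) v_1 = (0, 0, 0)ᵀ = 0. ✓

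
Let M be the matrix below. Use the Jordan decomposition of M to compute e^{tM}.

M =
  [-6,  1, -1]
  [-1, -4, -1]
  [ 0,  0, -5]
e^{tM} =
  [-t*exp(-5*t) + exp(-5*t), t*exp(-5*t), -t*exp(-5*t)]
  [-t*exp(-5*t), t*exp(-5*t) + exp(-5*t), -t*exp(-5*t)]
  [0, 0, exp(-5*t)]

Strategy: write M = P · J · P⁻¹ where J is a Jordan canonical form, so e^{tM} = P · e^{tJ} · P⁻¹, and e^{tJ} can be computed block-by-block.

M has Jordan form
J =
  [-5,  1,  0]
  [ 0, -5,  0]
  [ 0,  0, -5]
(up to reordering of blocks).

Per-block formulas:
  For a 1×1 block at λ = -5: exp(t · [-5]) = [e^(-5t)].
  For a 2×2 Jordan block J_2(-5): exp(t · J_2(-5)) = e^(-5t)·(I + t·N), where N is the 2×2 nilpotent shift.

After assembling e^{tJ} and conjugating by P, we get:

e^{tM} =
  [-t*exp(-5*t) + exp(-5*t), t*exp(-5*t), -t*exp(-5*t)]
  [-t*exp(-5*t), t*exp(-5*t) + exp(-5*t), -t*exp(-5*t)]
  [0, 0, exp(-5*t)]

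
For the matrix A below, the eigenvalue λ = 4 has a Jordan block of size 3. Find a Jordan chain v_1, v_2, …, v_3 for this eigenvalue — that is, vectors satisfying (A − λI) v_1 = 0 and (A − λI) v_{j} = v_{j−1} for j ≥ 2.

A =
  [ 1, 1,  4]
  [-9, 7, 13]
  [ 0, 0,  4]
A Jordan chain for λ = 4 of length 3:
v_1 = (1, 3, 0)ᵀ
v_2 = (4, 13, 0)ᵀ
v_3 = (0, 0, 1)ᵀ

Let N = A − (4)·I. We want v_3 with N^3 v_3 = 0 but N^2 v_3 ≠ 0; then v_{j-1} := N · v_j for j = 3, …, 2.

Pick v_3 = (0, 0, 1)ᵀ.
Then v_2 = N · v_3 = (4, 13, 0)ᵀ.
Then v_1 = N · v_2 = (1, 3, 0)ᵀ.

Sanity check: (A − (4)·I) v_1 = (0, 0, 0)ᵀ = 0. ✓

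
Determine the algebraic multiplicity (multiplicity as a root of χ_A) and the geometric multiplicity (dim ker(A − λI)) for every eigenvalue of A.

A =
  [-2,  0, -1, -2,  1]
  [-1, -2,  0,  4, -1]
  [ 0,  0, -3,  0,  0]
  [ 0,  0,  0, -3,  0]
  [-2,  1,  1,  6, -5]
λ = -3: alg = 5, geom = 3

Step 1 — factor the characteristic polynomial to read off the algebraic multiplicities:
  χ_A(x) = (x + 3)^5

Step 2 — compute geometric multiplicities via the rank-nullity identity g(λ) = n − rank(A − λI):
  rank(A − (-3)·I) = 2, so dim ker(A − (-3)·I) = n − 2 = 3

Summary:
  λ = -3: algebraic multiplicity = 5, geometric multiplicity = 3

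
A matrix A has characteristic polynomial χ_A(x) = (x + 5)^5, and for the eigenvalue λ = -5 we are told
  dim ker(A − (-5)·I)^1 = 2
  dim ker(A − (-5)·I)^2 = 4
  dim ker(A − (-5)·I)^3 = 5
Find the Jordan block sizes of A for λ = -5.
Block sizes for λ = -5: [3, 2]

From the dimensions of kernels of powers, the number of Jordan blocks of size at least j is d_j − d_{j−1} where d_j = dim ker(N^j) (with d_0 = 0). Computing the differences gives [2, 2, 1].
The number of blocks of size exactly k is (#blocks of size ≥ k) − (#blocks of size ≥ k + 1), so the partition is: 1 block(s) of size 2, 1 block(s) of size 3.
In nonincreasing order the block sizes are [3, 2].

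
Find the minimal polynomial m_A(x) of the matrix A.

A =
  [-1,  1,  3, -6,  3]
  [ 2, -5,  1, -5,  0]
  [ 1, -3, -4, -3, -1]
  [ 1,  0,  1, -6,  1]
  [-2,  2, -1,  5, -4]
x^3 + 12*x^2 + 48*x + 64

The characteristic polynomial is χ_A(x) = (x + 4)^5, so the eigenvalues are known. The minimal polynomial is
  m_A(x) = Π_λ (x − λ)^{k_λ}
where k_λ is the size of the *largest* Jordan block for λ (equivalently, the smallest k with (A − λI)^k v = 0 for every generalised eigenvector v of λ).

  λ = -4: largest Jordan block has size 3, contributing (x + 4)^3

So m_A(x) = (x + 4)^3 = x^3 + 12*x^2 + 48*x + 64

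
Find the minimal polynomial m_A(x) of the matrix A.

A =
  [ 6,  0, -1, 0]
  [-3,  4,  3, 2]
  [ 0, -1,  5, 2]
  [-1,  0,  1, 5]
x^3 - 15*x^2 + 75*x - 125

The characteristic polynomial is χ_A(x) = (x - 5)^4, so the eigenvalues are known. The minimal polynomial is
  m_A(x) = Π_λ (x − λ)^{k_λ}
where k_λ is the size of the *largest* Jordan block for λ (equivalently, the smallest k with (A − λI)^k v = 0 for every generalised eigenvector v of λ).

  λ = 5: largest Jordan block has size 3, contributing (x − 5)^3

So m_A(x) = (x - 5)^3 = x^3 - 15*x^2 + 75*x - 125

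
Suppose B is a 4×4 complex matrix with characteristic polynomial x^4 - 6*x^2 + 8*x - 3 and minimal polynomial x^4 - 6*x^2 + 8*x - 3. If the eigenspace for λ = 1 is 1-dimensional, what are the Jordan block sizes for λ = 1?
Block sizes for λ = 1: [3]

Step 1 — from the characteristic polynomial, algebraic multiplicity of λ = 1 is 3. From dim ker(B − (1)·I) = 1, there are exactly 1 Jordan blocks for λ = 1.
Step 2 — from the minimal polynomial, the factor (x − 1)^3 tells us the largest block for λ = 1 has size 3.
Step 3 — with total size 3, 1 blocks, and largest block 3, the block sizes (in nonincreasing order) are [3].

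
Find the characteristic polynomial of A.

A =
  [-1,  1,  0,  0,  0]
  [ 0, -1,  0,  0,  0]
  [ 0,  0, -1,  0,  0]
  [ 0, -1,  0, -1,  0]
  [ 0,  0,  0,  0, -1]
x^5 + 5*x^4 + 10*x^3 + 10*x^2 + 5*x + 1

Expanding det(x·I − A) (e.g. by cofactor expansion or by noting that A is similar to its Jordan form J, which has the same characteristic polynomial as A) gives
  χ_A(x) = x^5 + 5*x^4 + 10*x^3 + 10*x^2 + 5*x + 1
which factors as (x + 1)^5. The eigenvalues (with algebraic multiplicities) are λ = -1 with multiplicity 5.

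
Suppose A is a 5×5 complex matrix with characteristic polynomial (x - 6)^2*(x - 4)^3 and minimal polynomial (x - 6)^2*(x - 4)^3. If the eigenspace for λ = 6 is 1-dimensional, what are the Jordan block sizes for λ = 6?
Block sizes for λ = 6: [2]

Step 1 — from the characteristic polynomial, algebraic multiplicity of λ = 6 is 2. From dim ker(A − (6)·I) = 1, there are exactly 1 Jordan blocks for λ = 6.
Step 2 — from the minimal polynomial, the factor (x − 6)^2 tells us the largest block for λ = 6 has size 2.
Step 3 — with total size 2, 1 blocks, and largest block 2, the block sizes (in nonincreasing order) are [2].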